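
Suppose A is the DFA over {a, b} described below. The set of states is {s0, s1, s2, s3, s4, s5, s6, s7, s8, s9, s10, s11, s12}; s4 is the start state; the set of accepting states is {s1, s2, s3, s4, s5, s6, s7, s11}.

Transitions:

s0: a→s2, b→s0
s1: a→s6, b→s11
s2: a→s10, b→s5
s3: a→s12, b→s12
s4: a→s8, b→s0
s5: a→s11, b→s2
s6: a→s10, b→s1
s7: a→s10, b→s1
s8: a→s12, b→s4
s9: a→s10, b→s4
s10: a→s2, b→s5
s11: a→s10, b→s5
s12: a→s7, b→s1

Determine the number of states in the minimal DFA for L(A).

Reachable states from the start: {s0,s1,s2,s4,s5,s6,s7,s8,s10,s11,s12}. Unreachable: {s3,s9} — drop them.
Initial partition by acceptance: {s1,s2,s4,s5,s6,s7,s11} | {s0,s8,s10,s12}.
Split {s1,s2,s4,s5,s6,s7,s11} by δ(·,a) → {s2,s4,s6,s7,s11} and {s1,s5}.
On input b, block {s2,s4,s6,s7,s11} splits into {s2,s6,s7,s11} and {s4}.
Split {s0,s8,s10,s12} by δ(·,a) → {s0,s10,s12} and {s8}.
Refine {s0,s10,s12} on symbol b: members go to different blocks, giving {s10,s12} and {s0}.
The partition is now stable with 6 blocks: {s2,s6,s7,s11} | {s10,s12} | {s1,s5} | {s4} | {s8} | {s0}.

6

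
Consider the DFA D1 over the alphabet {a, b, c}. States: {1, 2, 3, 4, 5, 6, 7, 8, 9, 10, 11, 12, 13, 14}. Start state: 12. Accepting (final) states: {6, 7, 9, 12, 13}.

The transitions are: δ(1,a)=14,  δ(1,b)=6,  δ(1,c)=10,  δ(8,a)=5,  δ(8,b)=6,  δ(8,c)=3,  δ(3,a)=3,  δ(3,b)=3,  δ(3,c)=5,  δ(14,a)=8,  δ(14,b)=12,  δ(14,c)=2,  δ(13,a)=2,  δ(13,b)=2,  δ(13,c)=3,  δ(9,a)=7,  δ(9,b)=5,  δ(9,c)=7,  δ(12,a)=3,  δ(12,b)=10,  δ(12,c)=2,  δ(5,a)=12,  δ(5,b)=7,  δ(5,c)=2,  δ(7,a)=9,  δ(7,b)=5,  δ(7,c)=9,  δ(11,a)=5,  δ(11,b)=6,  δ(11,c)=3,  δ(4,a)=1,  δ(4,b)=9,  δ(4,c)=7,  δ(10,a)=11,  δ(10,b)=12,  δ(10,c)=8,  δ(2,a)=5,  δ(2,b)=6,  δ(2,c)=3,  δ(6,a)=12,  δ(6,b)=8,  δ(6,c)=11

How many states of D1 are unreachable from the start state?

4

BFS from 12 reaches {2, 3, 5, 6, 7, 8, 9, 10, 11, 12}; the 4 state(s) 1, 4, 13, 14 are never visited.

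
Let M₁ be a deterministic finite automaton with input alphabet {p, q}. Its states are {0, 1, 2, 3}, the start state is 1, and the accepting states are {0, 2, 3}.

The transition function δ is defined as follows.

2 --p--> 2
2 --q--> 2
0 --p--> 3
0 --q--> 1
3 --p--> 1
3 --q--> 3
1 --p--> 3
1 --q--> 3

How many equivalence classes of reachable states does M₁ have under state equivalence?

2

States {0,2} cannot be reached from the start state, so discard them.
P0 = {3} | {1}.
The partition is now stable with 2 blocks: {3} | {1}.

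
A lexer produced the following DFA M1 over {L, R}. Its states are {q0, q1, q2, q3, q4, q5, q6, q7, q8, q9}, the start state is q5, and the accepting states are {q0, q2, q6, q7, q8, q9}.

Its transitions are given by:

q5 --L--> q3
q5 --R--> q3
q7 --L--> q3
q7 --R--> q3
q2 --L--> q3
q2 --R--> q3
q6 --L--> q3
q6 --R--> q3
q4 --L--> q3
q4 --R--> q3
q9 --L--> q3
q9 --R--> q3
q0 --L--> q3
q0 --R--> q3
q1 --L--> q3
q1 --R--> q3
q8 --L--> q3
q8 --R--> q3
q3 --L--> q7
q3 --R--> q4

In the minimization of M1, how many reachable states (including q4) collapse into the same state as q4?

2

Reachable states from the start: {q3,q4,q5,q7}. Unreachable: {q0,q1,q2,q6,q8,q9} — drop them.
Start with accepting vs non-accepting: {q7} | {q3,q4,q5}.
Refine {q3,q4,q5} on symbol L: members go to different blocks, giving {q4,q5} and {q3}.
The partition is now stable with 3 blocks: {q7} | {q4,q5} | {q3}.
The equivalence class containing q4 is {q4,q5}, of size 2.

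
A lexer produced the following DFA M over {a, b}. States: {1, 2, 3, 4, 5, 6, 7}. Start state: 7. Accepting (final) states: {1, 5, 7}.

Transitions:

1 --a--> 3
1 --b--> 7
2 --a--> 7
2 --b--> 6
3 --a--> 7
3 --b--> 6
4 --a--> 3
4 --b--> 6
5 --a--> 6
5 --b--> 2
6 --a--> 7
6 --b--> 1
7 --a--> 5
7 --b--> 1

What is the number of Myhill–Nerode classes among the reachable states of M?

States {4} cannot be reached from the start state, so discard them.
P0 = {1,5,7} | {2,3,6}.
Split {1,5,7} by δ(·,a) → {1,5} and {7}.
Refine {1,5} on symbol b: members go to different blocks, giving {1} and {5}.
Refine {2,3,6} on symbol b: members go to different blocks, giving {2,3} and {6}.
No further refinement is possible. Final partition (5 blocks): {1} | {2,3} | {7} | {5} | {6}.

5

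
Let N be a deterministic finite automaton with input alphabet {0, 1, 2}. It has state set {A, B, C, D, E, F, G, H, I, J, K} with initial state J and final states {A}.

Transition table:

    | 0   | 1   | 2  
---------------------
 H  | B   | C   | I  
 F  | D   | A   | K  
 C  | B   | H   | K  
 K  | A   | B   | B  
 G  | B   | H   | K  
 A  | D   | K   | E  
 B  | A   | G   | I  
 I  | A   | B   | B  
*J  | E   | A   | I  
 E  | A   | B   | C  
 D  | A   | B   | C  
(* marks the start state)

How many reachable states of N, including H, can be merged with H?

3

First remove the unreachable states {F}; 10 states remain.
Initial partition by acceptance: {A} | {B,C,D,E,G,H,I,J,K}.
Refine {B,C,D,E,G,H,I,J,K} on symbol 0: members go to different blocks, giving {B,D,E,I,K} and {C,G,H,J}.
Split {B,D,E,I,K} by δ(·,1) → {D,E,I,K} and {B}.
Refine {D,E,I,K} on symbol 2: members go to different blocks, giving {D,E} and {I,K}.
Split {C,G,H,J} by δ(·,0) → {C,G,H} and {J}.
No further refinement is possible. Final partition (6 blocks): {A} | {D,E} | {C,G,H} | {B} | {I,K} | {J}.
The equivalence class containing H is {C,G,H}, of size 3.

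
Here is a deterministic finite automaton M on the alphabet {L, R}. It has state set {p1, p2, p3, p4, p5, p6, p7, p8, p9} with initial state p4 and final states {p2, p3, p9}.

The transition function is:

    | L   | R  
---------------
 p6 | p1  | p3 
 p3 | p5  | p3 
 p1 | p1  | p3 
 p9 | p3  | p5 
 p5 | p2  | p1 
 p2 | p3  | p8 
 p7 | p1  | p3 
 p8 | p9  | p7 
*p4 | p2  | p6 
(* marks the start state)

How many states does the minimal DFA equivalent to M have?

All states are reachable from the start state.
Start with accepting vs non-accepting: {p2,p3,p9} | {p1,p4,p5,p6,p7,p8}.
On input L, block {p2,p3,p9} splits into {p2,p9} and {p3}.
Refine {p1,p4,p5,p6,p7,p8} on symbol L: members go to different blocks, giving {p1,p6,p7} and {p4,p5,p8}.
No further refinement is possible. Final partition (4 blocks): {p2,p9} | {p1,p6,p7} | {p3} | {p4,p5,p8}.

4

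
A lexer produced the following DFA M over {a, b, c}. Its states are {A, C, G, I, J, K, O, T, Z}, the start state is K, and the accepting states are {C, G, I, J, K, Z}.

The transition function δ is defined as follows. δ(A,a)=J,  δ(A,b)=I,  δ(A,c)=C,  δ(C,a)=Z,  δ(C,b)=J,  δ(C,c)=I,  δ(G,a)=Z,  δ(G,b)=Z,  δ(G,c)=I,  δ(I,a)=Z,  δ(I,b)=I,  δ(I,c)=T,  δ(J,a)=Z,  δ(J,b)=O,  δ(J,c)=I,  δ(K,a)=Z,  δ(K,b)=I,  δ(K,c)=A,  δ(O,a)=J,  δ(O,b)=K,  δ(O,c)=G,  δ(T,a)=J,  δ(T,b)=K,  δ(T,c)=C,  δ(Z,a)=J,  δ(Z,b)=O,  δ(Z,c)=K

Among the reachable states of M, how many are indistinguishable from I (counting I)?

Initial partition by acceptance: {C,G,I,J,K,Z} | {A,O,T}.
Split {C,G,I,J,K,Z} by δ(·,b) → {C,G,I,K} and {J,Z}.
Split {C,G,I,K} by δ(·,b) → {C,G} and {I,K}.
Stable partition: {C,G} | {A,O,T} | {J,Z} | {I,K} — 4 equivalence classes.
The equivalence class containing I is {I,K}, of size 2.

2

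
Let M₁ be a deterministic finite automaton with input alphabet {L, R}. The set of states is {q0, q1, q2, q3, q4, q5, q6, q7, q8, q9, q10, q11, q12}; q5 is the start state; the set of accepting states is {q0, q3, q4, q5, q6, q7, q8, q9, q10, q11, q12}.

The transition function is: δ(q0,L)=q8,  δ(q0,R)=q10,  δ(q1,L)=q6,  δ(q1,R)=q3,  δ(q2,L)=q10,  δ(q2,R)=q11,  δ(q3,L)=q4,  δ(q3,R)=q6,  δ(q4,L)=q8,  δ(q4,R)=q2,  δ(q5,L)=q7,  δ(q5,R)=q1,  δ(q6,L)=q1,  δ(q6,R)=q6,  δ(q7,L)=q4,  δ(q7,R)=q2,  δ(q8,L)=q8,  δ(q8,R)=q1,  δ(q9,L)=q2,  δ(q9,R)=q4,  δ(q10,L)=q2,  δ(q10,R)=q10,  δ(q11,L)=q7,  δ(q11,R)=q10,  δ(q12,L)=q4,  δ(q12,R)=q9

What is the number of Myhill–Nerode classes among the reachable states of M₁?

First remove the unreachable states {q0,q9,q12}; 10 states remain.
Start with accepting vs non-accepting: {q3,q4,q5,q6,q7,q8,q10,q11} | {q1,q2}.
Refine {q3,q4,q5,q6,q7,q8,q10,q11} on symbol L: members go to different blocks, giving {q3,q4,q5,q7,q8,q11} and {q6,q10}.
Split {q3,q4,q5,q7,q8,q11} by δ(·,R) → {q4,q5,q7,q8} and {q3,q11}.
Stable partition: {q4,q5,q7,q8} | {q1,q2} | {q6,q10} | {q3,q11} — 4 equivalence classes.

4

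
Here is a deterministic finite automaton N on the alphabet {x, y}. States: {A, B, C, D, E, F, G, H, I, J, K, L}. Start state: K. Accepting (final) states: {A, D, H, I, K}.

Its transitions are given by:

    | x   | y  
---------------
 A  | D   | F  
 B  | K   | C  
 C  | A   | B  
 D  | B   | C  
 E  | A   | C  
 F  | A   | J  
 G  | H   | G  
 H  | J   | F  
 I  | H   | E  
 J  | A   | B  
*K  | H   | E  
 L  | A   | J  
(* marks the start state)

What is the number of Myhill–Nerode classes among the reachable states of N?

3

Reachable states from the start: {A,B,C,D,E,F,H,J,K}. Unreachable: {G,I,L} — drop them.
Initial partition by acceptance: {A,D,H,K} | {B,C,E,F,J}.
On input x, block {A,D,H,K} splits into {A,K} and {D,H}.
Stable partition: {A,K} | {B,C,E,F,J} | {D,H} — 3 equivalence classes.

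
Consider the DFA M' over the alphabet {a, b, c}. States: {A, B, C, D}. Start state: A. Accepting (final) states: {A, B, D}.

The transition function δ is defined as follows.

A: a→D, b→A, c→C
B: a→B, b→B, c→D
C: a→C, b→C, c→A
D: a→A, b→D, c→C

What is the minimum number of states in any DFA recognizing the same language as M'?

2

States {B} cannot be reached from the start state, so discard them.
Initial partition by acceptance: {A,D} | {C}.
No further refinement is possible. Final partition (2 blocks): {A,D} | {C}.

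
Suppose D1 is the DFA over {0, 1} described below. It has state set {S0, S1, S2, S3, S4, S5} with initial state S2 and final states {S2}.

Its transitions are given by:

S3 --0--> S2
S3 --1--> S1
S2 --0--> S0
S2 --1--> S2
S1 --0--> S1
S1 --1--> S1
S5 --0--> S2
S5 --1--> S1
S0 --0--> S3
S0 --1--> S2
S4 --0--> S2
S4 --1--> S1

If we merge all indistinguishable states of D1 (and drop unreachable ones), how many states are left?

States {S4,S5} cannot be reached from the start state, so discard them.
Start with accepting vs non-accepting: {S2} | {S0,S1,S3}.
Split {S0,S1,S3} by δ(·,0) → {S0,S1} and {S3}.
Refine {S0,S1} on symbol 0: members go to different blocks, giving {S0} and {S1}.
The partition is now stable with 4 blocks: {S2} | {S0} | {S3} | {S1}.

4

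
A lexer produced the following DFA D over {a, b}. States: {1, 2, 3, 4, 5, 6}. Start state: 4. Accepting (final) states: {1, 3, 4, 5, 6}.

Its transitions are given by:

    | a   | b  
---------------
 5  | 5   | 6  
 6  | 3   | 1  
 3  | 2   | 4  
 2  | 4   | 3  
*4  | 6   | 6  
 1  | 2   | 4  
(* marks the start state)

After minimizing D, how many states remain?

4

Reachable states from the start: {1,2,3,4,6}. Unreachable: {5} — drop them.
Initial partition by acceptance: {1,3,4,6} | {2}.
On input a, block {1,3,4,6} splits into {1,3} and {4,6}.
Refine {4,6} on symbol a: members go to different blocks, giving {4} and {6}.
No further refinement is possible. Final partition (4 blocks): {1,3} | {2} | {4} | {6}.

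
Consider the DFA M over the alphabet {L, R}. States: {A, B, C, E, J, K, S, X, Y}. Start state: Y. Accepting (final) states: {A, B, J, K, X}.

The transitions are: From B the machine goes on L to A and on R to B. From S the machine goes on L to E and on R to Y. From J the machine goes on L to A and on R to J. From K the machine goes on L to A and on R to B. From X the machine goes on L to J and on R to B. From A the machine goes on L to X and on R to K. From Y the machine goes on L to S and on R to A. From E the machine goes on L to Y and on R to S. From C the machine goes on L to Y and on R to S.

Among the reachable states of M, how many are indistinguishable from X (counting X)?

States {C} cannot be reached from the start state, so discard them.
Initial partition by acceptance: {A,B,J,K,X} | {E,S,Y}.
Split {E,S,Y} by δ(·,R) → {E,S} and {Y}.
Refine {E,S} on symbol L: members go to different blocks, giving {S} and {E}.
Stable partition: {A,B,J,K,X} | {S} | {Y} | {E} — 4 equivalence classes.
State X belongs to the block {A,B,J,K,X}, which has 5 states.

5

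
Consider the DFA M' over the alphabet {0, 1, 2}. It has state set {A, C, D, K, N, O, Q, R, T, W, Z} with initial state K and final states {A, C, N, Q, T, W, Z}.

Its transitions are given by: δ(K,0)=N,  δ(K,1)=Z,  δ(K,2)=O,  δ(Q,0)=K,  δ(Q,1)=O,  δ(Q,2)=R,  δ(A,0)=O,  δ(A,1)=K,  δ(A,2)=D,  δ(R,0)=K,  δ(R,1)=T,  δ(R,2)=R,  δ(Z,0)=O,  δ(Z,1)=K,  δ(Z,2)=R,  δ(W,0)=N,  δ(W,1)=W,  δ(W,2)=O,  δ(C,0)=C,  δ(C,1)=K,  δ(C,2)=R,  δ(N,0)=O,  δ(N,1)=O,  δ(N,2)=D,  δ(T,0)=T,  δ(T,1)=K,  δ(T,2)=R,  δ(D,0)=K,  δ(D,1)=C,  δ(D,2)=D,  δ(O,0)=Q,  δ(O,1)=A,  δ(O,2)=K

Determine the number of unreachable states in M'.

1

BFS from K reaches {A, C, D, K, N, O, Q, R, T, Z}; the 1 state(s) W are never visited.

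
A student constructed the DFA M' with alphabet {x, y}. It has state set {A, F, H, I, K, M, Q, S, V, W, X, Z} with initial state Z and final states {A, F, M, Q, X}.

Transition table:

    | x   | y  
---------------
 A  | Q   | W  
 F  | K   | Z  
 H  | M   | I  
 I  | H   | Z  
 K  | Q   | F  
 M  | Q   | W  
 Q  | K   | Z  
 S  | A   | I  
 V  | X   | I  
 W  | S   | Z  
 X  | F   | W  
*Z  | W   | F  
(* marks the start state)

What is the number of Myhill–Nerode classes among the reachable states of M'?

6

States {V,X} cannot be reached from the start state, so discard them.
P0 = {A,F,M,Q} | {H,I,K,S,W,Z}.
Split {A,F,M,Q} by δ(·,x) → {A,M} and {F,Q}.
Refine {H,I,K,S,W,Z} on symbol x: members go to different blocks, giving {I,W,Z} and {H,S} and {K}.
Split {I,W,Z} by δ(·,x) → {I,W} and {Z}.
The partition is now stable with 6 blocks: {A,M} | {I,W} | {F,Q} | {H,S} | {K} | {Z}.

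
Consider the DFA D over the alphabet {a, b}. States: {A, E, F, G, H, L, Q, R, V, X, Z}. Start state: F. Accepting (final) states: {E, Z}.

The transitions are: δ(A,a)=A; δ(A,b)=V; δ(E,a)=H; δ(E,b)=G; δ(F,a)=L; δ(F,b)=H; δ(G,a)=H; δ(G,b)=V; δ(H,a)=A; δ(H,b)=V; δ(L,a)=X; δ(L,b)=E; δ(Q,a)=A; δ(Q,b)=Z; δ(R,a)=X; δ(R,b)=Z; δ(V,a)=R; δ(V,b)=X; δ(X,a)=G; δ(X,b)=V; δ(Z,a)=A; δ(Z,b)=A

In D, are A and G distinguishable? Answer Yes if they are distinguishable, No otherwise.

Reachable states from the start: {A,E,F,G,H,L,R,V,X,Z}. Unreachable: {Q} — drop them.
Initial partition by acceptance: {E,Z} | {A,F,G,H,L,R,V,X}.
On input b, block {A,F,G,H,L,R,V,X} splits into {A,F,G,H,V,X} and {L,R}.
Split {A,F,G,H,V,X} by δ(·,a) → {A,G,H,X} and {F,V}.
No further refinement is possible. Final partition (4 blocks): {E,Z} | {A,G,H,X} | {L,R} | {F,V}.
A and G lie in the same block of the stable partition, so they are equivalent — no string distinguishes them.

No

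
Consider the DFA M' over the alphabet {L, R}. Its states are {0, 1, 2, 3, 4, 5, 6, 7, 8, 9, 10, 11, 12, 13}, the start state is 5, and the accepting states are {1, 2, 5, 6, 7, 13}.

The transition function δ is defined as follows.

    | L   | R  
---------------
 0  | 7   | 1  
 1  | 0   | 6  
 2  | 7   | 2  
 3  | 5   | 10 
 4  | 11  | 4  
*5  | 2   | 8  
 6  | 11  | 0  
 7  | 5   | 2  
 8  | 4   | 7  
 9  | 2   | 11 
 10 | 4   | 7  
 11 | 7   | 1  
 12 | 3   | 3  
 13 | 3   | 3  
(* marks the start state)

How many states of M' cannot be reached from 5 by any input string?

5

BFS from 5 reaches {0, 1, 2, 4, 5, 6, 7, 8, 11}; the 5 state(s) 3, 9, 10, 12, 13 are never visited.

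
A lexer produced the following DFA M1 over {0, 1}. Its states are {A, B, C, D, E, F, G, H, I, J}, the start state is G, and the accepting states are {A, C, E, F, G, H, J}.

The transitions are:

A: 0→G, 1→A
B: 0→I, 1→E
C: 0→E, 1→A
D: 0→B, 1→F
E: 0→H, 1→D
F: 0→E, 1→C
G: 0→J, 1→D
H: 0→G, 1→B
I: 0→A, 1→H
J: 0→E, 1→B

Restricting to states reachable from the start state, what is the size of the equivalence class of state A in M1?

Initial partition by acceptance: {A,C,E,F,G,H,J} | {B,D,I}.
Refine {A,C,E,F,G,H,J} on symbol 1: members go to different blocks, giving {E,G,H,J} and {A,C,F}.
On input 0, block {B,D,I} splits into {B,D} and {I}.
Split {B,D} by δ(·,0) → {B} and {D}.
Refine {E,G,H,J} on symbol 1: members go to different blocks, giving {E,G} and {H,J}.
Stable partition: {E,G} | {B} | {A,C,F} | {I} | {D} | {H,J} — 6 equivalence classes.
State A belongs to the block {A,C,F}, which has 3 states.

3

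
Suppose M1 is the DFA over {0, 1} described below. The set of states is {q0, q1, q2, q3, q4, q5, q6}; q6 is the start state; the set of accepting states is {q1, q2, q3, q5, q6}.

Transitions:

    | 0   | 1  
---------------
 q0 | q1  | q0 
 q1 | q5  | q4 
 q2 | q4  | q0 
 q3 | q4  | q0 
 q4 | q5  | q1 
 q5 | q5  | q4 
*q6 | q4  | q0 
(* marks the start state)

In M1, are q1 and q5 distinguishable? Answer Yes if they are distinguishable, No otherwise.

Reachable states from the start: {q0,q1,q4,q5,q6}. Unreachable: {q2,q3} — drop them.
Initial partition by acceptance: {q1,q5,q6} | {q0,q4}.
Refine {q1,q5,q6} on symbol 0: members go to different blocks, giving {q1,q5} and {q6}.
Refine {q0,q4} on symbol 1: members go to different blocks, giving {q0} and {q4}.
Stable partition: {q1,q5} | {q0} | {q6} | {q4} — 4 equivalence classes.
q1 and q5 lie in the same block of the stable partition, so they are equivalent — no string distinguishes them.

No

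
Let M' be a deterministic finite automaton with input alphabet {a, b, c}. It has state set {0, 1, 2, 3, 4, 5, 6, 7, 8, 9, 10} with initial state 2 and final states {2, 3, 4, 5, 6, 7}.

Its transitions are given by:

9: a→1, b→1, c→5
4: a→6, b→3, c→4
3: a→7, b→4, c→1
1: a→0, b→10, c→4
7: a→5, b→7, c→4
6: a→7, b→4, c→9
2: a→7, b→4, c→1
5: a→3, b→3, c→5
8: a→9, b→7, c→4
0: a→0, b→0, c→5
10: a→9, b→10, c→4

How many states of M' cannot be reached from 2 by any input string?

Starting at 2 and following transitions, the reachable set is {0, 1, 2, 3, 4, 5, 6, 7, 9, 10}. That leaves 8 unreachable — 1 in total.

1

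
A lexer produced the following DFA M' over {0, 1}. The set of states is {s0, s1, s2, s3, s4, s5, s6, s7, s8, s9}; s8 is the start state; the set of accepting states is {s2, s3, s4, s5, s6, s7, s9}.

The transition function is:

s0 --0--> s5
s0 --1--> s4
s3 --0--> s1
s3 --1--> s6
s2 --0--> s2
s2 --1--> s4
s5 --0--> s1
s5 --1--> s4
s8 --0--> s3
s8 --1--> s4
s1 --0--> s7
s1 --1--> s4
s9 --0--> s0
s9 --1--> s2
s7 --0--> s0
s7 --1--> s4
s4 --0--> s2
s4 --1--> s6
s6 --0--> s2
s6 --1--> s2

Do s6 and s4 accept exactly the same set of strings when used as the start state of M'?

Yes

Reachable states from the start: {s0,s1,s2,s3,s4,s5,s6,s7,s8}. Unreachable: {s9} — drop them.
Initial partition by acceptance: {s2,s3,s4,s5,s6,s7} | {s0,s1,s8}.
Refine {s2,s3,s4,s5,s6,s7} on symbol 0: members go to different blocks, giving {s2,s4,s6} and {s3,s5,s7}.
No further refinement is possible. Final partition (3 blocks): {s2,s4,s6} | {s0,s1,s8} | {s3,s5,s7}.
s6 and s4 lie in the same block of the stable partition, so they are equivalent — no string distinguishes them.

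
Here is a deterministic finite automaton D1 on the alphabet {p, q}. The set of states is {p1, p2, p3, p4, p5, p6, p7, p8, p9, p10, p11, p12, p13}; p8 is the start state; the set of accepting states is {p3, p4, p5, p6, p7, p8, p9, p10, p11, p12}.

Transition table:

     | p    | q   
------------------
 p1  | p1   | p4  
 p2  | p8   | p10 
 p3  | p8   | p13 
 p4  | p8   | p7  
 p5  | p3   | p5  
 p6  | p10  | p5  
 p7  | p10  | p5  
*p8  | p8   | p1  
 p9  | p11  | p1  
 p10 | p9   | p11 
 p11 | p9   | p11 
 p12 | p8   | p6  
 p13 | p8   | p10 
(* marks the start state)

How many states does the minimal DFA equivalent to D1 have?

Reachable states from the start: {p1,p3,p4,p5,p7,p8,p9,p10,p11,p13}. Unreachable: {p2,p6,p12} — drop them.
P0 = {p3,p4,p5,p7,p8,p9,p10,p11} | {p1,p13}.
Refine {p3,p4,p5,p7,p8,p9,p10,p11} on symbol q: members go to different blocks, giving {p4,p5,p7,p10,p11} and {p3,p8,p9}.
Refine {p4,p5,p7,p10,p11} on symbol p: members go to different blocks, giving {p4,p5,p10,p11} and {p7}.
Refine {p4,p5,p10,p11} on symbol q: members go to different blocks, giving {p5,p10,p11} and {p4}.
Split {p1,p13} by δ(·,p) → {p1} and {p13}.
On input p, block {p3,p8,p9} splits into {p3,p8} and {p9}.
On input p, block {p5,p10,p11} splits into {p10,p11} and {p5}.
On input q, block {p3,p8} splits into {p3} and {p8}.
The partition is now stable with 9 blocks: {p10,p11} | {p1} | {p3} | {p7} | {p4} | {p13} | {p9} | {p5} | {p8}.

9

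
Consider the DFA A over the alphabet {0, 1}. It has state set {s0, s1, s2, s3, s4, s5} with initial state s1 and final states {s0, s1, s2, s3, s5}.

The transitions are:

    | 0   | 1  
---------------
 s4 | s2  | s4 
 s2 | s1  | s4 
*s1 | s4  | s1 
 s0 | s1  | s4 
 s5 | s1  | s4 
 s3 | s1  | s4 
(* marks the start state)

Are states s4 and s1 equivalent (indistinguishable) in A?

No

Reachable states from the start: {s1,s2,s4}. Unreachable: {s0,s3,s5} — drop them.
P0 = {s1,s2} | {s4}.
Split {s1,s2} by δ(·,0) → {s1} and {s2}.
The partition is now stable with 3 blocks: {s1} | {s4} | {s2}.
s4 and s1 end up in different blocks, so they are distinguishable. For instance, the string 'ε' is accepted from only s1.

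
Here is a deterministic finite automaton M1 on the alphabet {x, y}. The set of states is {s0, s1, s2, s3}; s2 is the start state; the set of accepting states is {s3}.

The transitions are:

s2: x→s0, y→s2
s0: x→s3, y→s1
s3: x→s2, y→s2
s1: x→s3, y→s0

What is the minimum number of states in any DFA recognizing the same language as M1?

3

Start with accepting vs non-accepting: {s3} | {s0,s1,s2}.
On input x, block {s0,s1,s2} splits into {s0,s1} and {s2}.
The partition is now stable with 3 blocks: {s3} | {s0,s1} | {s2}.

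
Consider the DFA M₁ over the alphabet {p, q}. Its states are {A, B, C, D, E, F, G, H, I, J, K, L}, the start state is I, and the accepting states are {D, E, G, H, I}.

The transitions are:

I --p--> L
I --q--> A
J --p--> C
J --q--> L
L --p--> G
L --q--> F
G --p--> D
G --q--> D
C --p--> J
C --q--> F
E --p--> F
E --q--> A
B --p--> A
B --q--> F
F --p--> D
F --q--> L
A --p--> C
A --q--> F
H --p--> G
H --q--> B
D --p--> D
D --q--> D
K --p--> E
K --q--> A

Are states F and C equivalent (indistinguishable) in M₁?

No

First remove the unreachable states {B,E,H,K}; 8 states remain.
P0 = {D,G,I} | {A,C,F,J,L}.
Split {D,G,I} by δ(·,p) → {D,G} and {I}.
On input p, block {A,C,F,J,L} splits into {A,C,J} and {F,L}.
No further refinement is possible. Final partition (4 blocks): {D,G} | {A,C,J} | {I} | {F,L}.
F and C end up in different blocks, so they are distinguishable. For instance, the string 'p' is accepted from only F.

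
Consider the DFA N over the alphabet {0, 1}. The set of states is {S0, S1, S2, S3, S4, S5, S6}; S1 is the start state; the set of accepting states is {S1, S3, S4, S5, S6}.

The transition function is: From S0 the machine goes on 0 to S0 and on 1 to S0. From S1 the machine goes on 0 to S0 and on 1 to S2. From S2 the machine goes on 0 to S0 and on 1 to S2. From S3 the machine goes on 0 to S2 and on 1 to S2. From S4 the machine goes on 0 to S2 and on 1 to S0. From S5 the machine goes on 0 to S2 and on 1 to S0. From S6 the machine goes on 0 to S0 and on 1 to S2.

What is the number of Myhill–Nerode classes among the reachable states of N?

2

First remove the unreachable states {S3,S4,S5,S6}; 3 states remain.
Start with accepting vs non-accepting: {S1} | {S0,S2}.
No further refinement is possible. Final partition (2 blocks): {S1} | {S0,S2}.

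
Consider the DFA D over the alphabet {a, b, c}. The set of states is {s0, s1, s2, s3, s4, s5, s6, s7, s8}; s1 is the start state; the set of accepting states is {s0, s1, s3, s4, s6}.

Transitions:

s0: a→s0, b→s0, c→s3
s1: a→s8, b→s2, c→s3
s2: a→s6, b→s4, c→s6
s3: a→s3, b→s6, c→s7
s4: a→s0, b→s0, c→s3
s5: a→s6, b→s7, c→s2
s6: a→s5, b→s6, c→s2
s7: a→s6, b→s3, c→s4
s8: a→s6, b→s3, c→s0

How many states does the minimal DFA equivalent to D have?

Start with accepting vs non-accepting: {s0,s1,s3,s4,s6} | {s2,s5,s7,s8}.
On input a, block {s0,s1,s3,s4,s6} splits into {s0,s3,s4} and {s1,s6}.
On input b, block {s0,s3,s4} splits into {s0,s4} and {s3}.
Refine {s2,s5,s7,s8} on symbol b: members go to different blocks, giving {s7,s8} and {s2} and {s5}.
Split {s1,s6} by δ(·,a) → {s1} and {s6}.
The partition is now stable with 7 blocks: {s0,s4} | {s7,s8} | {s1} | {s3} | {s2} | {s5} | {s6}.

7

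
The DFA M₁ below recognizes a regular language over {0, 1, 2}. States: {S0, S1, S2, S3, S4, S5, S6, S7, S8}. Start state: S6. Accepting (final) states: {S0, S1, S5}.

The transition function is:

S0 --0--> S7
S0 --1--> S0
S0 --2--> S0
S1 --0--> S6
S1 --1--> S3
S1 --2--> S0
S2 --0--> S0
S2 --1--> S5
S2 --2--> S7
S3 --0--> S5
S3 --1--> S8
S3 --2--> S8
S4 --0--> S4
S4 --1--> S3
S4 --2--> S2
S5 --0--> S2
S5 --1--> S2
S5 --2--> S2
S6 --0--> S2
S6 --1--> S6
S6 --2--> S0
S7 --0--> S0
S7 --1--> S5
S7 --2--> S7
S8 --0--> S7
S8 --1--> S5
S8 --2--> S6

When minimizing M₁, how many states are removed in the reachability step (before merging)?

4

BFS from S6 reaches {S0, S2, S5, S6, S7}; the 4 state(s) S1, S3, S4, S8 are never visited.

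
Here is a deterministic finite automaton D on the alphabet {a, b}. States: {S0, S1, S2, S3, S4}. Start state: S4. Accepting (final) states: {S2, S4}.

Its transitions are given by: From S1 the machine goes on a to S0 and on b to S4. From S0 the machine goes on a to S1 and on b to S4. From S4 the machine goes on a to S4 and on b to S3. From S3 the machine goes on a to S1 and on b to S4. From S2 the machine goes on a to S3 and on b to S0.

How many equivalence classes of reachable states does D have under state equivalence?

Reachable states from the start: {S0,S1,S3,S4}. Unreachable: {S2} — drop them.
P0 = {S4} | {S0,S1,S3}.
The partition is now stable with 2 blocks: {S4} | {S0,S1,S3}.

2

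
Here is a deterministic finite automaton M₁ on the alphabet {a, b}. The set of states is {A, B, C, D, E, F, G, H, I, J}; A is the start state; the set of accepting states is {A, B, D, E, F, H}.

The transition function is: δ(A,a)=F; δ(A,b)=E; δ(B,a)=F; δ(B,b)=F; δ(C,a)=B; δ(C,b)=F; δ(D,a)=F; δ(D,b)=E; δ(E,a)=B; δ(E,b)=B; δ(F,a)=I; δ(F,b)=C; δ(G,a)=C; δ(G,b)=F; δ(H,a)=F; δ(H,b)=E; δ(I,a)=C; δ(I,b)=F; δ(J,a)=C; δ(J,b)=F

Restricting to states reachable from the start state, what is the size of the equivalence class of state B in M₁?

1

Reachable states from the start: {A,B,C,E,F,I}. Unreachable: {D,G,H,J} — drop them.
P0 = {A,B,E,F} | {C,I}.
On input a, block {A,B,E,F} splits into {A,B,E} and {F}.
Split {A,B,E} by δ(·,a) → {A,B} and {E}.
Split {A,B} by δ(·,b) → {A} and {B}.
Refine {C,I} on symbol a: members go to different blocks, giving {C} and {I}.
The partition is now stable with 6 blocks: {A} | {C} | {F} | {E} | {B} | {I}.
The equivalence class containing B is {B}, of size 1.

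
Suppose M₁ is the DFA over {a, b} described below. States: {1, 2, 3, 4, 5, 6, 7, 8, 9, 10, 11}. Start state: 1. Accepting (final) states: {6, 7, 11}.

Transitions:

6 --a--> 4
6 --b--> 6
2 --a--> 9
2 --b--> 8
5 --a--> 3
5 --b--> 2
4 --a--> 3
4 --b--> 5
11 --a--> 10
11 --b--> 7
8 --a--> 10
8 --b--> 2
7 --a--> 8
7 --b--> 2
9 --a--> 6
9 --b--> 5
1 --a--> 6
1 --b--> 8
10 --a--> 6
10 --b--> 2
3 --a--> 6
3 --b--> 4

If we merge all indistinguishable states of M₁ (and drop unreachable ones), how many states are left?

3

States {7,11} cannot be reached from the start state, so discard them.
Start with accepting vs non-accepting: {6} | {1,2,3,4,5,8,9,10}.
Refine {1,2,3,4,5,8,9,10} on symbol a: members go to different blocks, giving {1,3,9,10} and {2,4,5,8}.
The partition is now stable with 3 blocks: {6} | {1,3,9,10} | {2,4,5,8}.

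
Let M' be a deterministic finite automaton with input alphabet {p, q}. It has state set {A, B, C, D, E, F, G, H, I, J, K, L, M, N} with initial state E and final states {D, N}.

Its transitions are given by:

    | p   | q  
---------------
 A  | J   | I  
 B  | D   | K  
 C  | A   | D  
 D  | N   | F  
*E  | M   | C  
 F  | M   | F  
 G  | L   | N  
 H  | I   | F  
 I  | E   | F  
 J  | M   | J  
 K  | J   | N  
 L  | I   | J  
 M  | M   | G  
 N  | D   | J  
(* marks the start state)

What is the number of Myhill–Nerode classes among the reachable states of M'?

5

Reachable states from the start: {A,C,D,E,F,G,I,J,L,M,N}. Unreachable: {B,H,K} — drop them.
P0 = {D,N} | {A,C,E,F,G,I,J,L,M}.
Refine {A,C,E,F,G,I,J,L,M} on symbol q: members go to different blocks, giving {A,E,F,I,J,L,M} and {C,G}.
Split {A,E,F,I,J,L,M} by δ(·,q) → {A,F,I,J,L} and {E,M}.
Split {A,F,I,J,L} by δ(·,p) → {F,I,J} and {A,L}.
Stable partition: {D,N} | {F,I,J} | {C,G} | {E,M} | {A,L} — 5 equivalence classes.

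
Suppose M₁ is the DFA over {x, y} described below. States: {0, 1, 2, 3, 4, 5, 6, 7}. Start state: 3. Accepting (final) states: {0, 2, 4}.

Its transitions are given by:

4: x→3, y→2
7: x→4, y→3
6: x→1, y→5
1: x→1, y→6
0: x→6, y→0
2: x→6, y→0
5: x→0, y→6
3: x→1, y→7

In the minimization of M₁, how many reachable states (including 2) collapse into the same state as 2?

P0 = {0,2,4} | {1,3,5,6,7}.
Refine {1,3,5,6,7} on symbol x: members go to different blocks, giving {1,3,6} and {5,7}.
Refine {1,3,6} on symbol y: members go to different blocks, giving {3,6} and {1}.
The partition is now stable with 4 blocks: {0,2,4} | {3,6} | {5,7} | {1}.
State 2 belongs to the block {0,2,4}, which has 3 states.

3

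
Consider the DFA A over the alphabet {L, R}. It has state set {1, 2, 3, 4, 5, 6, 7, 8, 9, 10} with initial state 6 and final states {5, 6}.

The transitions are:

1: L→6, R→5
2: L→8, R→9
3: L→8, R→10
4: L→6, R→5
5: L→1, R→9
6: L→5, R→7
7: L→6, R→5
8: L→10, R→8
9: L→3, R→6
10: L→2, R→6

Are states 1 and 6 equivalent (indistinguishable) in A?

No

States {4} cannot be reached from the start state, so discard them.
Start with accepting vs non-accepting: {5,6} | {1,2,3,7,8,9,10}.
On input L, block {5,6} splits into {5} and {6}.
Refine {1,2,3,7,8,9,10} on symbol L: members go to different blocks, giving {2,3,8,9,10} and {1,7}.
On input R, block {2,3,8,9,10} splits into {2,3,8} and {9,10}.
Refine {2,3,8} on symbol L: members go to different blocks, giving {2,3} and {8}.
No further refinement is possible. Final partition (6 blocks): {5} | {2,3} | {6} | {1,7} | {9,10} | {8}.
1 and 6 end up in different blocks, so they are distinguishable. For instance, the string 'ε' is accepted from only 6.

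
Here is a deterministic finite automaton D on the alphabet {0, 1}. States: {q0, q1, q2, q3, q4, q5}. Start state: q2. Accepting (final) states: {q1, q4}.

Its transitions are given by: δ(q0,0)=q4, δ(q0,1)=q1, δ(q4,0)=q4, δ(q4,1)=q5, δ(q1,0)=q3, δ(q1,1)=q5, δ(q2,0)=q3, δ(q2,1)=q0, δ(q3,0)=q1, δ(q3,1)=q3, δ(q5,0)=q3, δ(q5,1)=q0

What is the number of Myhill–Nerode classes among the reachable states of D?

Every state is reachable, so we keep all 6.
Start with accepting vs non-accepting: {q1,q4} | {q0,q2,q3,q5}.
On input 0, block {q1,q4} splits into {q1} and {q4}.
Split {q0,q2,q3,q5} by δ(·,0) → {q2,q5} and {q0} and {q3}.
The partition is now stable with 5 blocks: {q1} | {q2,q5} | {q4} | {q0} | {q3}.

5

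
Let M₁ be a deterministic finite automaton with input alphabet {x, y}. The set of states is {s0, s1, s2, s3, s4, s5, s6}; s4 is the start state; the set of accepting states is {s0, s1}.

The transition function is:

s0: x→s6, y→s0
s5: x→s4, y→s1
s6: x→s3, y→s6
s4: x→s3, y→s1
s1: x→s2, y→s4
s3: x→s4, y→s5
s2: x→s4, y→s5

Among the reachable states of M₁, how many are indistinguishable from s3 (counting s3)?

First remove the unreachable states {s0,s6}; 5 states remain.
P0 = {s1} | {s2,s3,s4,s5}.
Split {s2,s3,s4,s5} by δ(·,y) → {s2,s3} and {s4,s5}.
On input x, block {s4,s5} splits into {s4} and {s5}.
Stable partition: {s1} | {s2,s3} | {s4} | {s5} — 4 equivalence classes.
The equivalence class containing s3 is {s2,s3}, of size 2.

2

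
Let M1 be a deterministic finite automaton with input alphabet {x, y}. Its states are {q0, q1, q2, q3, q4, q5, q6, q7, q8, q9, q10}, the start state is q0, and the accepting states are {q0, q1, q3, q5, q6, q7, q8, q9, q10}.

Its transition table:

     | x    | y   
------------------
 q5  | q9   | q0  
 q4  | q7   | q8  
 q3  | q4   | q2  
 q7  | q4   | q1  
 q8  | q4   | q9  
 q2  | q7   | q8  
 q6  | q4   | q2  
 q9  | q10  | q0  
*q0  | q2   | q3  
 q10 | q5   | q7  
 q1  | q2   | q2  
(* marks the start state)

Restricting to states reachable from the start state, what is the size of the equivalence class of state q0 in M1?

First remove the unreachable states {q6}; 10 states remain.
Initial partition by acceptance: {q0,q1,q3,q5,q7,q8,q9,q10} | {q2,q4}.
On input x, block {q0,q1,q3,q5,q7,q8,q9,q10} splits into {q0,q1,q3,q7,q8} and {q5,q9,q10}.
Split {q0,q1,q3,q7,q8} by δ(·,y) → {q0,q7} and {q1,q3} and {q8}.
No further refinement is possible. Final partition (5 blocks): {q0,q7} | {q2,q4} | {q5,q9,q10} | {q1,q3} | {q8}.
State q0 belongs to the block {q0,q7}, which has 2 states.

2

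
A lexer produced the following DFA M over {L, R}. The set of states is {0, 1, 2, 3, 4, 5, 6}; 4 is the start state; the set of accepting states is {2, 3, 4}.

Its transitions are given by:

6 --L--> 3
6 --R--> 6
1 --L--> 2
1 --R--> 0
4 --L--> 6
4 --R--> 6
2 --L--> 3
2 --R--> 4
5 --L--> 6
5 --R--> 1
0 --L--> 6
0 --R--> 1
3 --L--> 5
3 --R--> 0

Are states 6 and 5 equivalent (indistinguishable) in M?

No

All states are reachable from the start state.
Start with accepting vs non-accepting: {2,3,4} | {0,1,5,6}.
Refine {2,3,4} on symbol L: members go to different blocks, giving {3,4} and {2}.
On input L, block {0,1,5,6} splits into {0,5} and {1} and {6}.
Split {3,4} by δ(·,L) → {3} and {4}.
Stable partition: {3} | {0,5} | {2} | {1} | {6} | {4} — 6 equivalence classes.
6 and 5 end up in different blocks, so they are distinguishable. For instance, the string 'L' is accepted from only 6.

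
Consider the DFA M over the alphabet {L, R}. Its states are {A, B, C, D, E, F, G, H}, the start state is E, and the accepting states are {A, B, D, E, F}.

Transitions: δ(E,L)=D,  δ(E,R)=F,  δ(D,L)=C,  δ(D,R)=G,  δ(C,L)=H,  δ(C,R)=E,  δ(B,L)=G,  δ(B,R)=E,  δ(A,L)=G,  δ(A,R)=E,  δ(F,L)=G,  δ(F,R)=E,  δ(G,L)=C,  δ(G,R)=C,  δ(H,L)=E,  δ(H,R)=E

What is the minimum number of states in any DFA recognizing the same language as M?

6

Reachable states from the start: {C,D,E,F,G,H}. Unreachable: {A,B} — drop them.
Start with accepting vs non-accepting: {D,E,F} | {C,G,H}.
Split {D,E,F} by δ(·,L) → {D,F} and {E}.
Split {D,F} by δ(·,R) → {D} and {F}.
Refine {C,G,H} on symbol L: members go to different blocks, giving {C,G} and {H}.
Refine {C,G} on symbol L: members go to different blocks, giving {C} and {G}.
The partition is now stable with 6 blocks: {D} | {C} | {E} | {F} | {H} | {G}.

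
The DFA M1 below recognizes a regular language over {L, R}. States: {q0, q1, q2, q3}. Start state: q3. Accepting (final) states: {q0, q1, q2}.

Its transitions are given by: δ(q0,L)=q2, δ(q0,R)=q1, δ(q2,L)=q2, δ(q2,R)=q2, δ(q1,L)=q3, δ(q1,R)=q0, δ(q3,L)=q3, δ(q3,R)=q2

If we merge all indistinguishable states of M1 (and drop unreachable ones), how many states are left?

2

Reachable states from the start: {q2,q3}. Unreachable: {q0,q1} — drop them.
Start with accepting vs non-accepting: {q2} | {q3}.
The partition is now stable with 2 blocks: {q2} | {q3}.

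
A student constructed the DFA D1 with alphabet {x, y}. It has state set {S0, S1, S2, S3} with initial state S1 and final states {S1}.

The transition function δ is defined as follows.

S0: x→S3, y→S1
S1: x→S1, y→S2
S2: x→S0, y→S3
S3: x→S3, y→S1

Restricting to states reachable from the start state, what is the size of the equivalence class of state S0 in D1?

Initial partition by acceptance: {S1} | {S0,S2,S3}.
On input y, block {S0,S2,S3} splits into {S0,S3} and {S2}.
The partition is now stable with 3 blocks: {S1} | {S0,S3} | {S2}.
State S0 belongs to the block {S0,S3}, which has 2 states.

2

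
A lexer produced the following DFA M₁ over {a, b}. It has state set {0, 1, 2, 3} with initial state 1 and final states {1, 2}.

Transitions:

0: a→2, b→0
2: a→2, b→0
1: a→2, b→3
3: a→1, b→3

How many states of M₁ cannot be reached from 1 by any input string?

A breadth-first search from the start state visits every state.

0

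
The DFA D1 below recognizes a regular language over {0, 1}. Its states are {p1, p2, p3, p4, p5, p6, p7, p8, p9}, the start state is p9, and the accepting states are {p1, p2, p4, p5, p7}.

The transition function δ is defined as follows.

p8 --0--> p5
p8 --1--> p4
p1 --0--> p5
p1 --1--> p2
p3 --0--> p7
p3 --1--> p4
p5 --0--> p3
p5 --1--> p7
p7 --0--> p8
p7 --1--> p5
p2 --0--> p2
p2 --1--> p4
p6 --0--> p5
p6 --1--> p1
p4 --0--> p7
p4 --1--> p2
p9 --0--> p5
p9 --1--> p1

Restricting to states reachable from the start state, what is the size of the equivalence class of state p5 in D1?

2

Reachable states from the start: {p1,p2,p3,p4,p5,p7,p8,p9}. Unreachable: {p6} — drop them.
Initial partition by acceptance: {p1,p2,p4,p5,p7} | {p3,p8,p9}.
Refine {p1,p2,p4,p5,p7} on symbol 0: members go to different blocks, giving {p1,p2,p4} and {p5,p7}.
Split {p1,p2,p4} by δ(·,0) → {p1,p4} and {p2}.
Stable partition: {p1,p4} | {p3,p8,p9} | {p5,p7} | {p2} — 4 equivalence classes.
The equivalence class containing p5 is {p5,p7}, of size 2.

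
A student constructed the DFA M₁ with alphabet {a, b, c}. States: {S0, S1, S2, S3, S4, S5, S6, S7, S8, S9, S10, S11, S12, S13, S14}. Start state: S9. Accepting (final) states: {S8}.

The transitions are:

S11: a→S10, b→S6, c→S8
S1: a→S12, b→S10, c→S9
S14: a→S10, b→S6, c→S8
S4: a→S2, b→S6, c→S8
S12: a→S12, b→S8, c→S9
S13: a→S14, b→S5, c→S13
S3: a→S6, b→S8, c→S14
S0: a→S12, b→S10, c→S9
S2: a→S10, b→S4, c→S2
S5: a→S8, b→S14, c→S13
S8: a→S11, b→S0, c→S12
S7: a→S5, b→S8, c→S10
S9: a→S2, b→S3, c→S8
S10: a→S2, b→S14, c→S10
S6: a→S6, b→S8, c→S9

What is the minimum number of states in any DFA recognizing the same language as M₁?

5

First remove the unreachable states {S1,S5,S7,S13}; 11 states remain.
Initial partition by acceptance: {S8} | {S0,S2,S3,S4,S6,S9,S10,S11,S12,S14}.
Split {S0,S2,S3,S4,S6,S9,S10,S11,S12,S14} by δ(·,b) → {S0,S2,S4,S9,S10,S11,S14} and {S3,S6,S12}.
On input a, block {S0,S2,S4,S9,S10,S11,S14} splits into {S2,S4,S9,S10,S11,S14} and {S0}.
Split {S2,S4,S9,S10,S11,S14} by δ(·,b) → {S4,S9,S11,S14} and {S2,S10}.
No further refinement is possible. Final partition (5 blocks): {S8} | {S4,S9,S11,S14} | {S3,S6,S12} | {S0} | {S2,S10}.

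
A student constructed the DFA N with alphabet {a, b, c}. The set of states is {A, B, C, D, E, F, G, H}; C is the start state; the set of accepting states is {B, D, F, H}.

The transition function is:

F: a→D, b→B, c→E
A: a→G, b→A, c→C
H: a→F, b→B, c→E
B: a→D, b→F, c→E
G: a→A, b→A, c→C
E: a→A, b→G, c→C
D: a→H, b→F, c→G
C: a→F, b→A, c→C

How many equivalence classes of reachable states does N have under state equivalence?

Initial partition by acceptance: {B,D,F,H} | {A,C,E,G}.
Split {A,C,E,G} by δ(·,a) → {A,E,G} and {C}.
No further refinement is possible. Final partition (3 blocks): {B,D,F,H} | {A,E,G} | {C}.

3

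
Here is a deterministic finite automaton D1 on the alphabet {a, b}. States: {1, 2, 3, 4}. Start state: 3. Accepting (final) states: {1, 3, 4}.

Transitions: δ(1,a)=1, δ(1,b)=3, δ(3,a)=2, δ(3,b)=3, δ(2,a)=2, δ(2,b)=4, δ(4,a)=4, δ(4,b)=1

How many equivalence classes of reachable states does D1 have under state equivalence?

4

Start with accepting vs non-accepting: {1,3,4} | {2}.
Refine {1,3,4} on symbol a: members go to different blocks, giving {1,4} and {3}.
Split {1,4} by δ(·,b) → {1} and {4}.
No further refinement is possible. Final partition (4 blocks): {1} | {2} | {3} | {4}.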